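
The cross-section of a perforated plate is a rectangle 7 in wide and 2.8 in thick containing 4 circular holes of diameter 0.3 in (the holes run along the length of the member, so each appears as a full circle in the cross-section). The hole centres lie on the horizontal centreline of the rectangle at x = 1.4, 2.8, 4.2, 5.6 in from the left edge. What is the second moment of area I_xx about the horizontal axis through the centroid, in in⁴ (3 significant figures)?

Decompose the section into non-overlapping parts with the origin at the bottom-left of its bounding rectangle.
Plate: 7 × 2.8, A = 19.6 in², y = 1.4 in, Ī = 12.805 in⁴.
Hole 1 (subtracted): ⌀0.3, A = 0.070686 in², y = 1.4 in, Ī = 0.00039761 in⁴.
Hole 2 (subtracted): ⌀0.3, A = 0.070686 in², y = 1.4 in, Ī = 0.00039761 in⁴.
Hole 3 (subtracted): ⌀0.3, A = 0.070686 in², y = 1.4 in, Ī = 0.00039761 in⁴.
Hole 4 (subtracted): ⌀0.3, A = 0.070686 in², y = 1.4 in, Ī = 0.00039761 in⁴.
By symmetry the centroid is at mid-height, ȳ = 1.4 in.
All pieces are centred on the horizontal axis through the centroid, so I = ΣĪ (holes subtracted) = 12.804 in⁴.

I_xx ≈ 12.8 in⁴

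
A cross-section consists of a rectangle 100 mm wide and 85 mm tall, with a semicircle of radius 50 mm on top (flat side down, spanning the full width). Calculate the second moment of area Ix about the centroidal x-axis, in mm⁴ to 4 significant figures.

Ix ≈ 1.671 × 10⁷ mm⁴

Decompose the section into non-overlapping parts with the origin at the bottom-left of its bounding rectangle.
Rectangular body: 100 × 85, A = 8 500 mm², y = 42.5 mm, Ī = 5 117 708 mm⁴.
Semicircular cap: semicircle r = 50, A = 3926.99 mm², y = 106.221 mm, Ī = 685 981 mm⁴.
Centroid: ȳ = ΣA·y / ΣA = 62.636 mm.
Transfer each piece to the centroidal x-axis using Ī + A·d² with d = y − 62.636:
  rectangular body: d = -20.136 mm → contributes +8 564 121 mm⁴
  semicircular cap: d = 43.5846 mm → contributes +8 145 766 mm⁴
Total I = 16 709 887 mm⁴.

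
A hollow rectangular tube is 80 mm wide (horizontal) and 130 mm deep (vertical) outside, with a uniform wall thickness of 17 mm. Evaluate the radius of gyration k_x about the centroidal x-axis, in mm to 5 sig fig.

k_x ≈ 43.369 mm

Decompose the section into non-overlapping parts with the origin at the bottom-left of its bounding rectangle.
Outer rectangle: 80 × 130, A = 10 400 mm², y = 65 mm, Ī = 14 646 667 mm⁴.
Inner void (subtracted): 46 × 96, A = 4 416 mm², y = 65 mm, Ī = 3 391 488 mm⁴.
By symmetry the centroid is at mid-height, ȳ = 65 mm.
All pieces are centred on the centroidal x-axis, so I = ΣĪ (holes subtracted) = 11 255 179 mm⁴.
Radius of gyration: k = √(I/A) = √(11 255 179 / 5 984) = 43.3691 mm.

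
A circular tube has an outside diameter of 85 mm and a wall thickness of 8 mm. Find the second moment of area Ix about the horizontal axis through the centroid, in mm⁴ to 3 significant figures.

Decompose the section into non-overlapping parts with the origin at the bottom-left of its bounding rectangle.
Outer circle: ⌀85, A = 5674.5 mm², y = 42.5 mm, Ī = 2 562 392 mm⁴.
Bore (subtracted): ⌀69, A = 3739.3 mm², y = 42.5 mm, Ī = 1 112 670 mm⁴.
By symmetry the centroid is at mid-height, ȳ = 42.5 mm.
All pieces are centred on the horizontal axis through the centroid, so I = ΣĪ (holes subtracted) = 1 449 722 mm⁴.

Ix ≈ 1.45 × 10⁶ mm⁴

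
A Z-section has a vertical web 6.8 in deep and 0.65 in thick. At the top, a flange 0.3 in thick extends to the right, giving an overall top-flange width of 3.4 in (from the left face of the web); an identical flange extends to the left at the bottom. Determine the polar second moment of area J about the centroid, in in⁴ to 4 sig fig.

J ≈ 40.44 in⁴

Break the section into simple shapes (no overlaps), measuring from the bottom-left corner of the bounding box.
Web: 0.65 × 6.8, A = 4.42 in², y = 3.4 in, Ī = 17.0317 in⁴.
Top flange (beyond web): 2.75 × 0.3, A = 0.825 in², y = 6.65 in, Ī = 0.0061875 in⁴.
Bottom flange (beyond web): 2.75 × 0.3, A = 0.825 in², y = 0.15 in, Ī = 0.0061875 in⁴.
Centroid: ȳ = ΣA·y / ΣA = 3.4 in.
Transfer each piece to the centroidal x-axis using Ī + A·d² with d = y − 3.4:
  web: d = 0 in → contributes +17.0317 in⁴
  top flange (beyond web): d = 3.25 in → contributes +8.72025 in⁴
  bottom flange (beyond web): d = -3.25 in → contributes +8.72025 in⁴
Total I = 34.4722 in⁴.
For the y-axis: x̄ = 3.075 in.
Repeating about the centroidal y-axis gives I_y = 5.96396 in⁴.
Polar second moment: J = I_x + I_y = 40.4362 in⁴.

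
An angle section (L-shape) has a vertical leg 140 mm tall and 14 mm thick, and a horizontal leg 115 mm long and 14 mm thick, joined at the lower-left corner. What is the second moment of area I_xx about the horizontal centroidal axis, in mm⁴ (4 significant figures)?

I_xx ≈ 6.485 × 10⁶ mm⁴

Decompose the section into non-overlapping parts with the origin at the bottom-left of its bounding rectangle.
Vertical leg: 14 × 140, A = 1 960 mm², y = 70 mm, Ī = 3 201 333 mm⁴.
Horizontal leg (remainder): 101 × 14, A = 1 414 mm², y = 7 mm, Ī = 23095.3 mm⁴.
Centroid: ȳ = ΣA·y / ΣA = 43.5975 mm.
Transfer each piece to the horizontal centroidal axis using Ī + A·d² with d = y − 43.5975:
  vertical leg: d = 26.4025 mm → contributes +4 567 633 mm⁴
  horizontal leg (remainder): d = -36.5975 mm → contributes +1 916 975 mm⁴
Total I = 6 484 608 mm⁴.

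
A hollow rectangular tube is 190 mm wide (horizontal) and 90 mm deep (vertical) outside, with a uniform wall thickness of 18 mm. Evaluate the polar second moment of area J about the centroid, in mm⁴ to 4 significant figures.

J ≈ 4.453 × 10⁷ mm⁴

Treat the section as a set of non-overlapping primitives; coordinates are from the bounding-box lower-left.
Outer rectangle: 190 × 90, A = 17 100 mm², y = 45 mm, Ī = 11 542 500 mm⁴.
Inner void (subtracted): 154 × 54, A = 8 316 mm², y = 45 mm, Ī = 2 020 788 mm⁴.
By symmetry the centroid is at mid-height, ȳ = 45 mm.
All pieces are centred on the centroidal x-axis, so I = ΣĪ (holes subtracted) = 9 521 712 mm⁴.
Repeating about the centroidal y-axis gives I_y = 35 007 312 mm⁴.
Polar second moment: J = I_x + I_y = 44 529 024 mm⁴.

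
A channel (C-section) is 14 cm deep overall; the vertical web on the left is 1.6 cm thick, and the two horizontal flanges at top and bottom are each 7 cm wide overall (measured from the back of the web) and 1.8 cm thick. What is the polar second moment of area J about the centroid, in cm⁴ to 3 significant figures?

J ≈ 1270 cm⁴

Decompose the section into non-overlapping parts with the origin at the bottom-left of its bounding rectangle.
Web: 1.6 × 14, A = 22.4 cm², y = 7 cm, Ī = 365.87 cm⁴.
Top flange (beyond web): 5.4 × 1.8, A = 9.72 cm², y = 13.1 cm, Ī = 2.6244 cm⁴.
Bottom flange (beyond web): 5.4 × 1.8, A = 9.72 cm², y = 0.9 cm, Ī = 2.6244 cm⁴.
By symmetry the centroid is at mid-height, ȳ = 7 cm.
Transfer each piece to the centroidal x-axis using Ī + A·d² with d = y − 7:
  web: d = 0 cm → contributes +365.87 cm⁴
  top flange (beyond web): d = 6.1 cm → contributes +364.31 cm⁴
  bottom flange (beyond web): d = -6.1 cm → contributes +364.31 cm⁴
Total I = 1094.5 cm⁴.
For the y-axis: x̄ = 2.4262 cm.
Repeating about the centroidal y-axis gives I_y = 179.51 cm⁴.
Polar second moment: J = I_x + I_y = 1 274 cm⁴.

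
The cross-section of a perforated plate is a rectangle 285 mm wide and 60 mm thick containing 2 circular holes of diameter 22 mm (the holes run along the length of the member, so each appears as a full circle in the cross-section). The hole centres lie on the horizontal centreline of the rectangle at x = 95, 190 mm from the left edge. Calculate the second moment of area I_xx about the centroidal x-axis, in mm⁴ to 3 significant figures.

I_xx ≈ 5.11 × 10⁶ mm⁴

Decompose the section into non-overlapping parts with the origin at the bottom-left of its bounding rectangle.
Plate: 285 × 60, A = 17 100 mm², y = 30 mm, Ī = 5 130 000 mm⁴.
Hole 1 (subtracted): ⌀22, A = 380.13 mm², y = 30 mm, Ī = 11 499 mm⁴.
Hole 2 (subtracted): ⌀22, A = 380.13 mm², y = 30 mm, Ī = 11 499 mm⁴.
By symmetry the centroid is at mid-height, ȳ = 30 mm.
All pieces are centred on the centroidal x-axis, so I = ΣĪ (holes subtracted) = 5 107 002 mm⁴.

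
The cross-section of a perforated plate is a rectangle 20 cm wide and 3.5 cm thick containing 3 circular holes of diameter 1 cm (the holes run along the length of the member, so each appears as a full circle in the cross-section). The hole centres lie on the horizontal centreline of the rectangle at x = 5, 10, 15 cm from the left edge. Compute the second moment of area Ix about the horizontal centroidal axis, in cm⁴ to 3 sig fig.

Treat the section as a set of non-overlapping primitives; coordinates are from the bounding-box lower-left.
Plate: 20 × 3.5, A = 70 cm², y = 1.75 cm, Ī = 71.458 cm⁴.
Hole 1 (subtracted): ⌀1, A = 0.7854 cm², y = 1.75 cm, Ī = 0.049087 cm⁴.
Hole 2 (subtracted): ⌀1, A = 0.7854 cm², y = 1.75 cm, Ī = 0.049087 cm⁴.
Hole 3 (subtracted): ⌀1, A = 0.7854 cm², y = 1.75 cm, Ī = 0.049087 cm⁴.
By symmetry the centroid is at mid-height, ȳ = 1.75 cm.
All pieces are centred on the horizontal centroidal axis, so I = ΣĪ (holes subtracted) = 71.311 cm⁴.

Ix ≈ 71.3 cm⁴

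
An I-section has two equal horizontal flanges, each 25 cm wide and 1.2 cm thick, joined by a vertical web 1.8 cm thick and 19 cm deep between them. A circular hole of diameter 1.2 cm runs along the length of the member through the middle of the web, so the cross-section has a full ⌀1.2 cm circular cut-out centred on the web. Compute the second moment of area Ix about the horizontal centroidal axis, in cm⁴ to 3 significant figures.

Ix ≈ 7160 cm⁴

Decompose the section into non-overlapping parts with the origin at the bottom-left of its bounding rectangle.
Bottom flange: 25 × 1.2, A = 30 cm², y = 0.6 cm, Ī = 3.6 cm⁴.
Web: 1.8 × 19, A = 34.2 cm², y = 10.7 cm, Ī = 1028.9 cm⁴.
Top flange: 25 × 1.2, A = 30 cm², y = 20.8 cm, Ī = 3.6 cm⁴.
Hole (subtracted): ⌀1.2, A = 1.131 cm², y = 10.7 cm, Ī = 0.10179 cm⁴.
By symmetry the centroid is at mid-height, ȳ = 10.7 cm.
Transfer each piece to the horizontal centroidal axis using Ī + A·d² with d = y − 10.7:
  bottom flange: d = -10.1 cm → contributes +3063.9 cm⁴
  web: d = 0 cm → contributes +1028.9 cm⁴
  top flange: d = 10.1 cm → contributes +3063.9 cm⁴
  hole: d = 0 cm → contributes −0.10179 cm⁴
Total I = 7156.5 cm⁴.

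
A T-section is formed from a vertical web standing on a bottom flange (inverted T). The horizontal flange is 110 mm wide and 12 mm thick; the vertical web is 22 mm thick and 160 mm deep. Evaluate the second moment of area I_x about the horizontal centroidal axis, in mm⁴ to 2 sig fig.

I_x ≈ 1.5 × 10⁷ mm⁴

Split into non-overlapping primitives; take the origin at the lower-left of the bounding box.
Flange: 110 × 12, A = 1 320 mm², y = 6 mm, Ī = 15 840 mm⁴.
Web: 22 × 160, A = 3 520 mm², y = 92 mm, Ī = 7 509 333 mm⁴.
Centroid: ȳ = ΣA·y / ΣA = 68.55 mm.
Transfer each piece to the horizontal centroidal axis using Ī + A·d² with d = y − 68.55:
  flange: d = -62.55 mm → contributes +5 179 593 mm⁴
  web: d = 23.45 mm → contributes +9 445 741 mm⁴
Total I = 14 625 333 mm⁴.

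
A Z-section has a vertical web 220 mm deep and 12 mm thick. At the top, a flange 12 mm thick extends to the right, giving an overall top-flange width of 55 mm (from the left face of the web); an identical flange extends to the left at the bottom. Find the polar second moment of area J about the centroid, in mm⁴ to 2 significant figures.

J ≈ 2.3 × 10⁷ mm⁴

Treat the section as a set of non-overlapping primitives; coordinates are from the bounding-box lower-left.
Web: 12 × 220, A = 2 640 mm², y = 110 mm, Ī = 10 648 000 mm⁴.
Top flange (beyond web): 43 × 12, A = 516 mm², y = 214 mm, Ī = 6 192 mm⁴.
Bottom flange (beyond web): 43 × 12, A = 516 mm², y = 6 mm, Ī = 6 192 mm⁴.
Centroid: ȳ = ΣA·y / ΣA = 110 mm.
Transfer each piece to the centroidal x-axis using Ī + A·d² with d = y − 110:
  web: d = 0 mm → contributes +10 648 000 mm⁴
  top flange (beyond web): d = 104 mm → contributes +5 587 248 mm⁴
  bottom flange (beyond web): d = -104 mm → contributes +5 587 248 mm⁴
Total I = 21 822 496 mm⁴.
For the y-axis: x̄ = 49 mm.
Repeating about the centroidal y-axis gives I_y = 971 144 mm⁴.
Polar second moment: J = I_x + I_y = 22 793 640 mm⁴.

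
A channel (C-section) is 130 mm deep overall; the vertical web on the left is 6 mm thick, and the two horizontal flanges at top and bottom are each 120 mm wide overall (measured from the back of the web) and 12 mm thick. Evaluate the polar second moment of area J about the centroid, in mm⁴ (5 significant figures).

Split into non-overlapping primitives; take the origin at the lower-left of the bounding box.
Web: 6 × 130, A = 780 mm², y = 65 mm, Ī = 1 098 500 mm⁴.
Top flange (beyond web): 114 × 12, A = 1 368 mm², y = 124 mm, Ī = 16 416 mm⁴.
Bottom flange (beyond web): 114 × 12, A = 1 368 mm², y = 6 mm, Ī = 16 416 mm⁴.
By symmetry the centroid is at mid-height, ȳ = 65 mm.
Transfer each piece to the centroidal x-axis using Ī + A·d² with d = y − 65:
  web: d = 0 mm → contributes +1 098 500 mm⁴
  top flange (beyond web): d = 59 mm → contributes +4 778 424 mm⁴
  bottom flange (beyond web): d = -59 mm → contributes +4 778 424 mm⁴
Total I = 10 655 348 mm⁴.
For the y-axis: x̄ = 49.68942 mm.
Repeating about the centroidal y-axis gives I_y = 5 150 493 mm⁴.
Polar second moment: J = I_x + I_y = 15 805 841 mm⁴.

J ≈ 1.5806 × 10⁷ mm⁴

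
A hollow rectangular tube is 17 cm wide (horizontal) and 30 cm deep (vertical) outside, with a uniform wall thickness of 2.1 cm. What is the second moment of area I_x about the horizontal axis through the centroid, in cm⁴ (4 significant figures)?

Treat the section as a set of non-overlapping primitives; coordinates are from the bounding-box lower-left.
Outer rectangle: 17 × 30, A = 510 cm², y = 15 cm, Ī = 38 250 cm⁴.
Inner void (subtracted): 12.8 × 25.8, A = 330.24 cm², y = 15 cm, Ī = 18318.4 cm⁴.
By symmetry the centroid is at mid-height, ȳ = 15 cm.
All pieces are centred on the horizontal axis through the centroid, so I = ΣĪ (holes subtracted) = 19931.6 cm⁴.

I_x ≈ 1.993 × 10⁴ cm⁴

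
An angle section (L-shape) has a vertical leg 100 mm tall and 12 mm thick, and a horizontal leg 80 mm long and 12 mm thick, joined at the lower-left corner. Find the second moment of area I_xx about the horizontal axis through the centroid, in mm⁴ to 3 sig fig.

Treat the section as a set of non-overlapping primitives; coordinates are from the bounding-box lower-left.
Vertical leg: 12 × 100, A = 1 200 mm², y = 50 mm, Ī = 1 000 000 mm⁴.
Horizontal leg (remainder): 68 × 12, A = 816 mm², y = 6 mm, Ī = 9 792 mm⁴.
Centroid: ȳ = ΣA·y / ΣA = 32.19 mm.
Transfer each piece to the horizontal axis through the centroid using Ī + A·d² with d = y − 32.19:
  vertical leg: d = 17.81 mm → contributes +1 380 615 mm⁴
  horizontal leg (remainder): d = -26.19 mm → contributes +569 520 mm⁴
Total I = 1 950 135 mm⁴.

I_xx ≈ 1.95 × 10⁶ mm⁴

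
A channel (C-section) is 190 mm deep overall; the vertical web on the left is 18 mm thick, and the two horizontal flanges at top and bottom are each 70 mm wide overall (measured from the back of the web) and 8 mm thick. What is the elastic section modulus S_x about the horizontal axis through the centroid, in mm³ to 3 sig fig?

Break the section into simple shapes (no overlaps), measuring from the bottom-left corner of the bounding box.
Web: 18 × 190, A = 3 420 mm², y = 95 mm, Ī = 10 288 500 mm⁴.
Top flange (beyond web): 52 × 8, A = 416 mm², y = 186 mm, Ī = 2218.7 mm⁴.
Bottom flange (beyond web): 52 × 8, A = 416 mm², y = 4 mm, Ī = 2218.7 mm⁴.
By symmetry the centroid is at mid-height, ȳ = 95 mm.
Transfer each piece to the horizontal axis through the centroid using Ī + A·d² with d = y − 95:
  web: d = 0 mm → contributes +10 288 500 mm⁴
  top flange (beyond web): d = 91 mm → contributes +3 447 115 mm⁴
  bottom flange (beyond web): d = -91 mm → contributes +3 447 115 mm⁴
Total I = 17 182 729 mm⁴.
Extreme fibre distance c = 95 mm; S = I/c = 180 871 mm³.

S_x ≈ 1.81 × 10⁵ mm³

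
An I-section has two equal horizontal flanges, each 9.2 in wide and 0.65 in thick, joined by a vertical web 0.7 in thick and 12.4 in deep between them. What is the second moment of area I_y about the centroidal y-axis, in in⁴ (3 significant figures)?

I_y ≈ 84.7 in⁴

Break the section into simple shapes (no overlaps), measuring from the bottom-left corner of the bounding box.
Bottom flange: 9.2 × 0.65, A = 5.98 in², x = 4.6 in, Ī = 42.179 in⁴.
Web: 0.7 × 12.4, A = 8.68 in², x = 4.6 in, Ī = 0.35443 in⁴.
Top flange: 9.2 × 0.65, A = 5.98 in², x = 4.6 in, Ī = 42.179 in⁴.
By symmetry the centroid is at mid-width, x̄ = 4.6 in.
All pieces are centred on the centroidal y-axis, so I = ΣĪ = 84.712 in⁴.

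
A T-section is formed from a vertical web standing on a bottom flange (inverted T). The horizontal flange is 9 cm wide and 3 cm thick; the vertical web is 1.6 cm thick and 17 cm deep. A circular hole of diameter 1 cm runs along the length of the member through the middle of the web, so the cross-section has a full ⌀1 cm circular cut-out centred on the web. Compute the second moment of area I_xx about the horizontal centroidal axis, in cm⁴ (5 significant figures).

Break the section into simple shapes (no overlaps), measuring from the bottom-left corner of the bounding box.
Flange: 9 × 3, A = 27 cm², y = 1.5 cm, Ī = 20.25 cm⁴.
Web: 1.6 × 17, A = 27.2 cm², y = 11.5 cm, Ī = 655.0667 cm⁴.
Hole (subtracted): ⌀1, A = 0.7853982 cm², y = 11.5 cm, Ī = 0.04908739 cm⁴.
Centroid: ȳ = ΣA·y / ΣA = 6.445202 cm.
Transfer each piece to the horizontal centroidal axis using Ī + A·d² with d = y − 6.445202:
  flange: d = -4.945202 cm → contributes +680.5357 cm⁴
  web: d = 5.054798 cm → contributes +1350.053 cm⁴
  hole: d = 5.054798 cm → contributes −20.11678 cm⁴
Total I = 2010.472 cm⁴.

I_xx ≈ 2010.5 cm⁴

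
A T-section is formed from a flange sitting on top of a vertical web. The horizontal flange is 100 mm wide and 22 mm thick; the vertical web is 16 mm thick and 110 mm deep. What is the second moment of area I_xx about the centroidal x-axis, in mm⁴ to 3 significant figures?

I_xx ≈ 6.12 × 10⁶ mm⁴

Treat the section as a set of non-overlapping primitives; coordinates are from the bounding-box lower-left.
Flange: 100 × 22, A = 2 200 mm², y = 121 mm, Ī = 88 733 mm⁴.
Web: 16 × 110, A = 1 760 mm², y = 55 mm, Ī = 1 774 667 mm⁴.
Centroid: ȳ = ΣA·y / ΣA = 91.667 mm.
Transfer each piece to the centroidal x-axis using Ī + A·d² with d = y − 91.667:
  flange: d = 29.333 mm → contributes +1 981 711 mm⁴
  web: d = -36.667 mm → contributes +4 140 889 mm⁴
Total I = 6 122 600 mm⁴.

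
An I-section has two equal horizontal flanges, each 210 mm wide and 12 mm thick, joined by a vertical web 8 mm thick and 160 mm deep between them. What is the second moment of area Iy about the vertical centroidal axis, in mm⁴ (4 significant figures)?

Break the section into simple shapes (no overlaps), measuring from the bottom-left corner of the bounding box.
Bottom flange: 210 × 12, A = 2 520 mm², x = 105 mm, Ī = 9 261 000 mm⁴.
Web: 8 × 160, A = 1 280 mm², x = 105 mm, Ī = 6826.67 mm⁴.
Top flange: 210 × 12, A = 2 520 mm², x = 105 mm, Ī = 9 261 000 mm⁴.
By symmetry the centroid is at mid-width, x̄ = 105 mm.
All pieces are centred on the vertical centroidal axis, so I = ΣĪ = 18 528 827 mm⁴.

Iy ≈ 1.853 × 10⁷ mm⁴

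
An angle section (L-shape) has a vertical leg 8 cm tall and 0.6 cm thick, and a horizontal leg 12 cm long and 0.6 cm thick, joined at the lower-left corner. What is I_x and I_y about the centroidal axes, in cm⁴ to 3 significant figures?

I_x ≈ 64.4 cm⁴, I_y ≈ 176 cm⁴

Treat the section as a set of non-overlapping primitives; coordinates are from the bounding-box lower-left.
Vertical leg: 0.6 × 8, A = 4.8 cm², y = 4 cm, Ī = 25.6 cm⁴.
Horizontal leg (remainder): 11.4 × 0.6, A = 6.84 cm², y = 0.3 cm, Ī = 0.2052 cm⁴.
Centroid: ȳ = ΣA·y / ΣA = 1.8258 cm.
Transfer each piece to the centroidal x-axis using Ī + A·d² with d = y − 1.8258:
  vertical leg: d = 2.1742 cm → contributes +48.291 cm⁴
  horizontal leg (remainder): d = -1.5258 cm → contributes +16.129 cm⁴
Total I = 64.419 cm⁴.
For the y-axis: x̄ = 3.8258 cm.
Repeating about the centroidal y-axis gives I_y = 175.76 cm⁴.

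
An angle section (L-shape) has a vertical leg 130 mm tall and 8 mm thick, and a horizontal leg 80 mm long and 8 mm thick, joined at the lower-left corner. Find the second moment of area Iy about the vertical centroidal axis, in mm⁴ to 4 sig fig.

Split into non-overlapping primitives; take the origin at the lower-left of the bounding box.
Vertical leg: 8 × 130, A = 1 040 mm², x = 4 mm, Ī = 5546.67 mm⁴.
Horizontal leg (remainder): 72 × 8, A = 576 mm², x = 44 mm, Ī = 248 832 mm⁴.
Centroid: x̄ = ΣA·x / ΣA = 18.2574 mm.
Transfer each piece to the vertical centroidal axis using Ī + A·d² with d = x − 18.2574:
  vertical leg: d = -14.2574 mm → contributes +216 952 mm⁴
  horizontal leg (remainder): d = 25.7426 mm → contributes +630 536 mm⁴
Total I = 847 488 mm⁴.

Iy ≈ 8.475 × 10⁵ mm⁴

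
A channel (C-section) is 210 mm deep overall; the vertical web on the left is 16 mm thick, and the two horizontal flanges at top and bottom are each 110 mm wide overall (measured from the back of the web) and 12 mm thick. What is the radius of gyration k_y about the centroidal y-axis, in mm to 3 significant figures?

k_y ≈ 32.2 mm

Treat the section as a set of non-overlapping primitives; coordinates are from the bounding-box lower-left.
Web: 16 × 210, A = 3 360 mm², x = 8 mm, Ī = 71 680 mm⁴.
Top flange (beyond web): 94 × 12, A = 1 128 mm², x = 63 mm, Ī = 830 584 mm⁴.
Bottom flange (beyond web): 94 × 12, A = 1 128 mm², x = 63 mm, Ī = 830 584 mm⁴.
Centroid: x̄ = ΣA·x / ΣA = 30.094 mm.
Transfer each piece to the centroidal y-axis using Ī + A·d² with d = x − 30.094:
  web: d = -22.094 mm → contributes +1 711 849 mm⁴
  top flange (beyond web): d = 32.906 mm → contributes +2 051 987 mm⁴
  bottom flange (beyond web): d = 32.906 mm → contributes +2 051 987 mm⁴
Total I = 5 815 822 mm⁴.
Radius of gyration: k = √(I/A) = √(5 815 822 / 5 616) = 32.18 mm.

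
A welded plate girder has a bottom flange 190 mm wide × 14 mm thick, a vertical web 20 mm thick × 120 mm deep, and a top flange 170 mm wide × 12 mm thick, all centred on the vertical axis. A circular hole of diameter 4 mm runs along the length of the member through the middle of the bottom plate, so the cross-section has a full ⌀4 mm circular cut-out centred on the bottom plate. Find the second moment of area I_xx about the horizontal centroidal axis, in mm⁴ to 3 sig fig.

I_xx ≈ 2.35 × 10⁷ mm⁴

Break the section into simple shapes (no overlaps), measuring from the bottom-left corner of the bounding box.
Bottom plate: 190 × 14, A = 2 660 mm², y = 7 mm, Ī = 43 447 mm⁴.
Web plate: 20 × 120, A = 2 400 mm², y = 74 mm, Ī = 2 880 000 mm⁴.
Top plate: 170 × 12, A = 2 040 mm², y = 140 mm, Ī = 24 480 mm⁴.
Hole (subtracted): ⌀4, A = 12.566 mm², y = 7 mm, Ī = 12.566 mm⁴.
Centroid: ȳ = ΣA·y / ΣA = 67.97 mm.
Transfer each piece to the horizontal centroidal axis using Ī + A·d² with d = y − 67.97:
  bottom plate: d = -60.97 mm → contributes +9 931 536 mm⁴
  web plate: d = 6.0301 mm → contributes +2 967 270 mm⁴
  top plate: d = 72.03 mm → contributes +10 608 689 mm⁴
  hole: d = -60.97 mm → contributes −46 726 mm⁴
Total I = 23 460 768 mm⁴.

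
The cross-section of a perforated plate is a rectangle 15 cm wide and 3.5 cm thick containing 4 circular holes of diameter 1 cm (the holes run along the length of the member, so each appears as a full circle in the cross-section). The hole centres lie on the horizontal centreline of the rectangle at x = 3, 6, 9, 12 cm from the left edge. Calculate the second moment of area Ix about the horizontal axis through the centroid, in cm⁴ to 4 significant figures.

Split into non-overlapping primitives; take the origin at the lower-left of the bounding box.
Plate: 15 × 3.5, A = 52.5 cm², y = 1.75 cm, Ī = 53.5938 cm⁴.
Hole 1 (subtracted): ⌀1, A = 0.785398 cm², y = 1.75 cm, Ī = 0.0490874 cm⁴.
Hole 2 (subtracted): ⌀1, A = 0.785398 cm², y = 1.75 cm, Ī = 0.0490874 cm⁴.
Hole 3 (subtracted): ⌀1, A = 0.785398 cm², y = 1.75 cm, Ī = 0.0490874 cm⁴.
Hole 4 (subtracted): ⌀1, A = 0.785398 cm², y = 1.75 cm, Ī = 0.0490874 cm⁴.
By symmetry the centroid is at mid-height, ȳ = 1.75 cm.
All pieces are centred on the horizontal axis through the centroid, so I = ΣĪ (holes subtracted) = 53.3974 cm⁴.

Ix ≈ 53.40 cm⁴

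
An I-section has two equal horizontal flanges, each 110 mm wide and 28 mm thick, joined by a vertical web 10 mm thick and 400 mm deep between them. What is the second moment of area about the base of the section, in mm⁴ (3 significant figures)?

Split into non-overlapping primitives; take the origin at the lower-left of the bounding box.
Bottom flange: 110 × 28, A = 3 080 mm², y = 14 mm, Ī = 201 227 mm⁴.
Web: 10 × 400, A = 4 000 mm², y = 228 mm, Ī = 53 333 333 mm⁴.
Top flange: 110 × 28, A = 3 080 mm², y = 442 mm, Ī = 201 227 mm⁴.
Transfer each piece to a horizontal axis along the bottom face using Ī + A·d² with d = y − 0:
  bottom flange: d = 14 mm → contributes +804 907 mm⁴
  web: d = 228 mm → contributes +261 269 333 mm⁴
  top flange: d = 442 mm → contributes +601 922 347 mm⁴
Total I = 863 996 587 mm⁴.

I_base ≈ 8.64 × 10⁸ mm⁴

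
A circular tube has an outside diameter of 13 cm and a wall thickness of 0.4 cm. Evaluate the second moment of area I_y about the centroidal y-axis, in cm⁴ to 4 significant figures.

I_y ≈ 314.5 cm⁴

Break the section into simple shapes (no overlaps), measuring from the bottom-left corner of the bounding box.
Outer circle: ⌀13, A = 132.732 cm², x = 6.5 cm, Ī = 1401.98 cm⁴.
Bore (subtracted): ⌀12.2, A = 116.899 cm², x = 6.5 cm, Ī = 1087.45 cm⁴.
By symmetry the centroid is at mid-width, x̄ = 6.5 cm.
All pieces are centred on the centroidal y-axis, so I = ΣĪ (holes subtracted) = 314.535 cm⁴.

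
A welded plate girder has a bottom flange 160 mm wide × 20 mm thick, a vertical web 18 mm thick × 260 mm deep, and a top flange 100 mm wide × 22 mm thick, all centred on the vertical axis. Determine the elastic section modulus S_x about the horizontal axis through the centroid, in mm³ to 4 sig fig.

S_x ≈ 7.915 × 10⁵ mm³

Treat the section as a set of non-overlapping primitives; coordinates are from the bounding-box lower-left.
Bottom plate: 160 × 20, A = 3 200 mm², y = 10 mm, Ī = 106 667 mm⁴.
Web plate: 18 × 260, A = 4 680 mm², y = 150 mm, Ī = 26 364 000 mm⁴.
Top plate: 100 × 22, A = 2 200 mm², y = 291 mm, Ī = 88733.3 mm⁴.
Centroid: ȳ = ΣA·y / ΣA = 136.329 mm.
Transfer each piece to the horizontal axis through the centroid using Ī + A·d² with d = y − 136.329:
  bottom plate: d = -126.329 mm → contributes +51 175 814 mm⁴
  web plate: d = 13.6706 mm → contributes +27 238 628 mm⁴
  top plate: d = 154.671 mm → contributes +52 719 345 mm⁴
Total I = 131 133 787 mm⁴.
Extreme fibre distance c = 165.671 mm; S = I/c = 791 533 mm³.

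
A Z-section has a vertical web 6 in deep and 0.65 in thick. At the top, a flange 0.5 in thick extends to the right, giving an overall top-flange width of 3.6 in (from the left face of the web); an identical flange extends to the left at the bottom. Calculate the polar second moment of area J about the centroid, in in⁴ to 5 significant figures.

J ≈ 45.906 in⁴

Decompose the section into non-overlapping parts with the origin at the bottom-left of its bounding rectangle.
Web: 0.65 × 6, A = 3.9 in², y = 3 in, Ī = 11.7 in⁴.
Top flange (beyond web): 2.95 × 0.5, A = 1.475 in², y = 5.75 in, Ī = 0.03072917 in⁴.
Bottom flange (beyond web): 2.95 × 0.5, A = 1.475 in², y = 0.25 in, Ī = 0.03072917 in⁴.
Centroid: ȳ = ΣA·y / ΣA = 3 in.
Transfer each piece to the centroidal x-axis using Ī + A·d² with d = y − 3:
  web: d = 0 in → contributes +11.7 in⁴
  top flange (beyond web): d = 2.75 in → contributes +11.18542 in⁴
  bottom flange (beyond web): d = -2.75 in → contributes +11.18542 in⁴
Total I = 34.07083 in⁴.
For the y-axis: x̄ = 3.275 in.
Repeating about the centroidal y-axis gives I_y = 11.83468 in⁴.
Polar second moment: J = I_x + I_y = 45.90551 in⁴.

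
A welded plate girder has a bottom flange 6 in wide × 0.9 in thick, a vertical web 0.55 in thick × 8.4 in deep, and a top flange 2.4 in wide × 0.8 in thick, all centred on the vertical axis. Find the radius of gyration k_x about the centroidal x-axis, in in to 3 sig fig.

Decompose the section into non-overlapping parts with the origin at the bottom-left of its bounding rectangle.
Bottom plate: 6 × 0.9, A = 5.4 in², y = 0.45 in, Ī = 0.3645 in⁴.
Web plate: 0.55 × 8.4, A = 4.62 in², y = 5.1 in, Ī = 27.166 in⁴.
Top plate: 2.4 × 0.8, A = 1.92 in², y = 9.7 in, Ī = 0.1024 in⁴.
Centroid: ȳ = ΣA·y / ΣA = 3.7367 in.
Transfer each piece to the centroidal x-axis using Ī + A·d² with d = y − 3.7367:
  bottom plate: d = -3.2867 in → contributes +58.697 in⁴
  web plate: d = 1.3633 in → contributes +35.752 in⁴
  top plate: d = 5.9633 in → contributes +68.38 in⁴
Total I = 162.83 in⁴.
Radius of gyration: k = √(I/A) = √(162.83 / 11.94) = 3.6929 in.

k_x ≈ 3.69 in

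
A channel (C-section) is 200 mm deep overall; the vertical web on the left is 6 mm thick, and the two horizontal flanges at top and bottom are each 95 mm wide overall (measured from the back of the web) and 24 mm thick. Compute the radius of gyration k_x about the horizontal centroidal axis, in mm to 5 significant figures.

k_x ≈ 82.548 mm

Split into non-overlapping primitives; take the origin at the lower-left of the bounding box.
Web: 6 × 200, A = 1 200 mm², y = 100 mm, Ī = 4 000 000 mm⁴.
Top flange (beyond web): 89 × 24, A = 2 136 mm², y = 188 mm, Ī = 102 528 mm⁴.
Bottom flange (beyond web): 89 × 24, A = 2 136 mm², y = 12 mm, Ī = 102 528 mm⁴.
By symmetry the centroid is at mid-height, ȳ = 100 mm.
Transfer each piece to the horizontal centroidal axis using Ī + A·d² with d = y − 100:
  web: d = 0 mm → contributes +4 000 000 mm⁴
  top flange (beyond web): d = 88 mm → contributes +16 643 712 mm⁴
  bottom flange (beyond web): d = -88 mm → contributes +16 643 712 mm⁴
Total I = 37 287 424 mm⁴.
Radius of gyration: k = √(I/A) = √(37 287 424 / 5 472) = 82.5483 mm.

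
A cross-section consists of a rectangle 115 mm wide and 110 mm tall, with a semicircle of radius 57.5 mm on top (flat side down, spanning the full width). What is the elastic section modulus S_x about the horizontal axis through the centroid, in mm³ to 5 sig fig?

Break the section into simple shapes (no overlaps), measuring from the bottom-left corner of the bounding box.
Rectangular body: 115 × 110, A = 12 650 mm², y = 55 mm, Ī = 12 755 417 mm⁴.
Semicircular cap: semicircle r = 57.5, A = 5193.445 mm², y = 134.4038 mm, Ī = 1 199 785 mm⁴.
Centroid: ȳ = ΣA·y / ΣA = 78.11096 mm.
Transfer each piece to the horizontal axis through the centroid using Ī + A·d² with d = y − 78.11096:
  rectangular body: d = -23.11096 mm → contributes +19 511 988 mm⁴
  semicircular cap: d = 56.2928 mm → contributes +17 657 188 mm⁴
Total I = 37 169 176 mm⁴.
Extreme fibre distance c = 89.38904 mm; S = I/c = 415813.5 mm³.

S_x ≈ 4.1581 × 10⁵ mm³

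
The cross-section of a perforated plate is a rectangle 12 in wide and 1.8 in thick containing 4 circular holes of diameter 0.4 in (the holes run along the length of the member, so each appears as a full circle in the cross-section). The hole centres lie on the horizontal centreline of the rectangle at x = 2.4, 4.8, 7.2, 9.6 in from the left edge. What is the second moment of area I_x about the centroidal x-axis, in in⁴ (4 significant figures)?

I_x ≈ 5.827 in⁴

Split into non-overlapping primitives; take the origin at the lower-left of the bounding box.
Plate: 12 × 1.8, A = 21.6 in², y = 0.9 in, Ī = 5.832 in⁴.
Hole 1 (subtracted): ⌀0.4, A = 0.125664 in², y = 0.9 in, Ī = 0.00125664 in⁴.
Hole 2 (subtracted): ⌀0.4, A = 0.125664 in², y = 0.9 in, Ī = 0.00125664 in⁴.
Hole 3 (subtracted): ⌀0.4, A = 0.125664 in², y = 0.9 in, Ī = 0.00125664 in⁴.
Hole 4 (subtracted): ⌀0.4, A = 0.125664 in², y = 0.9 in, Ī = 0.00125664 in⁴.
By symmetry the centroid is at mid-height, ȳ = 0.9 in.
All pieces are centred on the centroidal x-axis, so I = ΣĪ (holes subtracted) = 5.82697 in⁴.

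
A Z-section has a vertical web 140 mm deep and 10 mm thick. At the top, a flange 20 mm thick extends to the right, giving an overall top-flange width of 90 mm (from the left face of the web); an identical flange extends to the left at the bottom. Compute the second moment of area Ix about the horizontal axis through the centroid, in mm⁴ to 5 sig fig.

Ix ≈ 1.3913 × 10⁷ mm⁴

Decompose the section into non-overlapping parts with the origin at the bottom-left of its bounding rectangle.
Web: 10 × 140, A = 1 400 mm², y = 70 mm, Ī = 2 286 667 mm⁴.
Top flange (beyond web): 80 × 20, A = 1 600 mm², y = 130 mm, Ī = 53333.33 mm⁴.
Bottom flange (beyond web): 80 × 20, A = 1 600 mm², y = 10 mm, Ī = 53333.33 mm⁴.
Centroid: ȳ = ΣA·y / ΣA = 70 mm.
Transfer each piece to the horizontal axis through the centroid using Ī + A·d² with d = y − 70:
  web: d = 0 mm → contributes +2 286 667 mm⁴
  top flange (beyond web): d = 60 mm → contributes +5 813 333 mm⁴
  bottom flange (beyond web): d = -60 mm → contributes +5 813 333 mm⁴
Total I = 13 913 333 mm⁴.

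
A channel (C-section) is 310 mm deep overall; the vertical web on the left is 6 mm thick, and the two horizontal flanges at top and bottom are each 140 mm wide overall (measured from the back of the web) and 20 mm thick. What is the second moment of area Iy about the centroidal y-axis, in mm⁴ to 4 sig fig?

Iy ≈ 1.479 × 10⁷ mm⁴

Split into non-overlapping primitives; take the origin at the lower-left of the bounding box.
Web: 6 × 310, A = 1 860 mm², x = 3 mm, Ī = 5 580 mm⁴.
Top flange (beyond web): 134 × 20, A = 2 680 mm², x = 73 mm, Ī = 4 010 173 mm⁴.
Bottom flange (beyond web): 134 × 20, A = 2 680 mm², x = 73 mm, Ī = 4 010 173 mm⁴.
Centroid: x̄ = ΣA·x / ΣA = 54.9668 mm.
Transfer each piece to the centroidal y-axis using Ī + A·d² with d = x − 54.9668:
  web: d = -51.9668 mm → contributes +5 028 592 mm⁴
  top flange (beyond web): d = 18.0332 mm → contributes +4 881 703 mm⁴
  bottom flange (beyond web): d = 18.0332 mm → contributes +4 881 703 mm⁴
Total I = 14 791 999 mm⁴.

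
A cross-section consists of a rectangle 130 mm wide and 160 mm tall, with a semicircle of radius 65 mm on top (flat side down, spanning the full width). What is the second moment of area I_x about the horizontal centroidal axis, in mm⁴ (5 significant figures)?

I_x ≈ 1.0457 × 10⁸ mm⁴

Treat the section as a set of non-overlapping primitives; coordinates are from the bounding-box lower-left.
Rectangular body: 130 × 160, A = 20 800 mm², y = 80 mm, Ī = 44 373 333 mm⁴.
Semicircular cap: semicircle r = 65, A = 6636.614 mm², y = 187.5869 mm, Ī = 1 959 230 mm⁴.
Centroid: ȳ = ΣA·y / ΣA = 106.0241 mm.
Transfer each piece to the horizontal centroidal axis using Ī + A·d² with d = y − 106.0241:
  rectangular body: d = -26.02407 mm → contributes +58 460 184 mm⁴
  semicircular cap: d = 81.56278 mm → contributes +46 109 225 mm⁴
Total I = 104 569 409 mm⁴.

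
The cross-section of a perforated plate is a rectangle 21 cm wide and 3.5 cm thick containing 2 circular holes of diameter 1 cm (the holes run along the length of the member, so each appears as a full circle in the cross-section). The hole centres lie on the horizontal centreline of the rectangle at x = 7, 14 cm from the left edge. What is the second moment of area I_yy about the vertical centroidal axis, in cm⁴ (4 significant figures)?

Decompose the section into non-overlapping parts with the origin at the bottom-left of its bounding rectangle.
Plate: 21 × 3.5, A = 73.5 cm², x = 10.5 cm, Ī = 2701.13 cm⁴.
Hole 1 (subtracted): ⌀1, A = 0.785398 cm², x = 7 cm, Ī = 0.0490874 cm⁴.
Hole 2 (subtracted): ⌀1, A = 0.785398 cm², x = 14 cm, Ī = 0.0490874 cm⁴.
By symmetry the centroid is at mid-width, x̄ = 10.5 cm.
Transfer each piece to the vertical centroidal axis using Ī + A·d² with d = x − 10.5:
  plate: d = 0 cm → contributes +2701.13 cm⁴
  hole 1: d = -3.5 cm → contributes −9.67021 cm⁴
  hole 2: d = 3.5 cm → contributes −9.67021 cm⁴
Total I = 2681.78 cm⁴.

I_yy ≈ 2682 cm⁴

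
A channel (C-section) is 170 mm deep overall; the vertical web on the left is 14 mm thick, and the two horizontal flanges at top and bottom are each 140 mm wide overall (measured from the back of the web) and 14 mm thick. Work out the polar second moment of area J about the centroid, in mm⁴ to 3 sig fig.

J ≈ 3.89 × 10⁷ mm⁴

Break the section into simple shapes (no overlaps), measuring from the bottom-left corner of the bounding box.
Web: 14 × 170, A = 2 380 mm², y = 85 mm, Ī = 5 731 833 mm⁴.
Top flange (beyond web): 126 × 14, A = 1 764 mm², y = 163 mm, Ī = 28 812 mm⁴.
Bottom flange (beyond web): 126 × 14, A = 1 764 mm², y = 7 mm, Ī = 28 812 mm⁴.
By symmetry the centroid is at mid-height, ȳ = 85 mm.
Transfer each piece to the centroidal x-axis using Ī + A·d² with d = y − 85:
  web: d = 0 mm → contributes +5 731 833 mm⁴
  top flange (beyond web): d = 78 mm → contributes +10 760 988 mm⁴
  bottom flange (beyond web): d = -78 mm → contributes +10 760 988 mm⁴
Total I = 27 253 809 mm⁴.
For the y-axis: x̄ = 48.801 mm.
Repeating about the centroidal y-axis gives I_y = 11 670 455 mm⁴.
Polar second moment: J = I_x + I_y = 38 924 265 mm⁴.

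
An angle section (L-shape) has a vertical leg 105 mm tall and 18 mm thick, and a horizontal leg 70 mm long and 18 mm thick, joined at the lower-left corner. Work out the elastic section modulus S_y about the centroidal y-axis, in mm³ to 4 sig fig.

S_y ≈ 2.082 × 10⁴ mm³

Decompose the section into non-overlapping parts with the origin at the bottom-left of its bounding rectangle.
Vertical leg: 18 × 105, A = 1 890 mm², x = 9 mm, Ī = 51 030 mm⁴.
Horizontal leg (remainder): 52 × 18, A = 936 mm², x = 44 mm, Ī = 210 912 mm⁴.
Centroid: x̄ = ΣA·x / ΣA = 20.5924 mm.
Transfer each piece to the centroidal y-axis using Ī + A·d² with d = x − 20.5924:
  vertical leg: d = -11.5924 mm → contributes +305 013 mm⁴
  horizontal leg (remainder): d = 23.4076 mm → contributes +723 763 mm⁴
Total I = 1 028 776 mm⁴.
Extreme fibre distance c = 49.4076 mm; S = I/c = 20822.2 mm³.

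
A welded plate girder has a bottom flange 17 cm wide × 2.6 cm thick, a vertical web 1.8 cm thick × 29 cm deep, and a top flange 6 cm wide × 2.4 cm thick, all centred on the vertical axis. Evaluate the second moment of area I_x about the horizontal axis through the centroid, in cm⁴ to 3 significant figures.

I_x ≈ 1.63 × 10⁴ cm⁴

Break the section into simple shapes (no overlaps), measuring from the bottom-left corner of the bounding box.
Bottom plate: 17 × 2.6, A = 44.2 cm², y = 1.3 cm, Ī = 24.899 cm⁴.
Web plate: 1.8 × 29, A = 52.2 cm², y = 17.1 cm, Ī = 3658.4 cm⁴.
Top plate: 6 × 2.4, A = 14.4 cm², y = 32.8 cm, Ī = 6.912 cm⁴.
Centroid: ȳ = ΣA·y / ΣA = 12.838 cm.
Transfer each piece to the horizontal axis through the centroid using Ī + A·d² with d = y − 12.838:
  bottom plate: d = -11.538 cm → contributes +5908.6 cm⁴
  web plate: d = 4.2625 cm → contributes +4606.7 cm⁴
  top plate: d = 19.962 cm → contributes +5745.3 cm⁴
Total I = 16 261 cm⁴.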